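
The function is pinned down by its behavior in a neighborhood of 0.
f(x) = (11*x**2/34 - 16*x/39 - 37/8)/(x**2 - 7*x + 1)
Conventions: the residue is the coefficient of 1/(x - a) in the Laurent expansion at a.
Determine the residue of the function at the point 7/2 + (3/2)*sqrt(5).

The residue is 2459/2652 + (8179/79560)*sqrt(5).

The factor x**2 - 7*x + 1 splits as (x - a)(x - a') with a = 7/2 + (3/2)*sqrt(5), a' = 7/2 - (3/2)*sqrt(5). At the order-1 pole a set g(x) = (x - a)*f(x) = [11*x**2/34 - 16*x/39 - 37/8] / (x - a').
Simple pole: residue = g(a) at a = 7/2 + (3/2)*sqrt(5), which is 2459/2652 + (8179/79560)*sqrt(5).


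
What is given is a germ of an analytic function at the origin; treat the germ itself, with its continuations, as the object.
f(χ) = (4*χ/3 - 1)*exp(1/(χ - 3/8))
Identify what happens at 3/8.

The exponent 1/(χ - (3/8)) has a pole at 3/8, so exp(1/(χ - (3/8))) takes every nonzero value near it: an essential singularity (not a pole of any order).

The point is an essential singularity.


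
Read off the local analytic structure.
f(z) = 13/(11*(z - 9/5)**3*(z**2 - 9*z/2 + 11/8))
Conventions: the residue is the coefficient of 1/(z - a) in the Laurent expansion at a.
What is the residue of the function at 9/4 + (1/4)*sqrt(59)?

The residue is 223340000/3724697603 - (1054404000/219757158577)*sqrt(59).

The factor z**2 - 9*z/2 + 11/8 splits as (z - a)(z - a') with a = 9/4 + (1/4)*sqrt(59), a' = 9/4 - (1/4)*sqrt(59). At the order-1 pole a set g(z) = (z - a)*f(z) = [13/(11*(z - 9/5)**3)] / (z - a').
Simple pole: residue = g(a) at a = 9/4 + (1/4)*sqrt(59), which is 223340000/3724697603 - (1054404000/219757158577)*sqrt(59).


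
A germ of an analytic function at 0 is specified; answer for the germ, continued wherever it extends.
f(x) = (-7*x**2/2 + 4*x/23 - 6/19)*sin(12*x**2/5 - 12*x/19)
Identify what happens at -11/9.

The point is a regular point.

There is no denominator, hence no pole anywhere.
The factor sin(12*x**2/5 - 12*x/19) is entire.
So the germ continues analytically to -11/9.


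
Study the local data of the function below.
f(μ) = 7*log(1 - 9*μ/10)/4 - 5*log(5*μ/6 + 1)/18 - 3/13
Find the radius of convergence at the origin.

The radius of convergence is 10/9.

Branch term (-5/18)*log(1 - μ/(-6/5)): its argument vanishes at μ = -6/5, a logarithmic branch point, modulus 6/5.
Branch term (7/4)*log(1 - μ/(10/9)): its argument vanishes at μ = 10/9, a logarithmic branch point, modulus 10/9.
The radius of convergence is the smallest modulus among the singular points: 10/9.


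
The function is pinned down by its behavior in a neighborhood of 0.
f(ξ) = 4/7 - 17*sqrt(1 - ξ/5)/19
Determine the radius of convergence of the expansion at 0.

The radius of convergence is 5.

Branch term (-17/19)*sqrt(1 - ξ/(5)): its argument vanishes at ξ = 5, a square-root branch point, modulus 5.
The radius of convergence is the smallest modulus among the singular points: 5.


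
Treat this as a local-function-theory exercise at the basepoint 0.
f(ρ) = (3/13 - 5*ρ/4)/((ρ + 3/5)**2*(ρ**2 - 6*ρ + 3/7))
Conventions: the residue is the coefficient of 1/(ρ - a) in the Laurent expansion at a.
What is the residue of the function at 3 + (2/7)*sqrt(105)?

The factor ρ**2 - 6*ρ + 3/7 splits as (ρ - a)(ρ - a') with a = 3 + (2/7)*sqrt(105), a' = 3 - (2/7)*sqrt(105). At the order-1 pole a set g(ρ) = (ρ - a)*f(ρ) = [(3/13 - 5*ρ/4)/(ρ + 3/5)**2] / (ρ - a').
Simple pole: residue = g(a) at a = 3 + (2/7)*sqrt(105), which is -209125/5111808 + (6055/5111808)*sqrt(105).

The residue is -209125/5111808 + (6055/5111808)*sqrt(105).


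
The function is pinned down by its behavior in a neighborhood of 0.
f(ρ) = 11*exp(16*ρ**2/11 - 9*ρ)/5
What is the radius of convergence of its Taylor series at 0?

The radius of convergence is infinite.

The factor exp(16*ρ**2/11 - 9*ρ) is entire and contributes no finite singular point.
The polynomial part has no poles.
No finite singular points: the Taylor series at 0 converges everywhere.


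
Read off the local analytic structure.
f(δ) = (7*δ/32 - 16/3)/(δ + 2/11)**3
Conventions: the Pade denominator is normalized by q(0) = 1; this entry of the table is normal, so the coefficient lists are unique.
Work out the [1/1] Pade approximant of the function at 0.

The Pade approximant has numerator coefficients [-2662/3, 10633544009/2168064]; denominator coefficients [1, 62183/5646].

Taylor coefficients needed (expand at 0): a_0 = -2662/3, a_1 = 3757413/256, a_2 = -82765573/512.
Write the denominator as Q(δ) = 1 + q1*δ. Requiring Q*f - P = O(δ^3) with deg P <= 1 kills the coefficients of δ^2..δ^2 in Q*f:
  δ^2: a_2 + q1*a_1 = 0, i.e. -82765573/512 + (3757413/256)*q1 = 0.
Solving this linear system: q1 = 62183/5646.
The numerator is Q*f truncated at degree 1: P0 = a_0 = -2662/3; P1 = a_1 + q1*a_0 = 10633544009/2168064.


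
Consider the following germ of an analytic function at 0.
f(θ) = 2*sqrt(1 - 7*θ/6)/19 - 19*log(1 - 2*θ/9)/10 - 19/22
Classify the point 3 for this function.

The point is a regular point.

There is no denominator, hence no pole anywhere.
Branch term sqrt(1 - θ/(6/7)): argument at 3 is -5/2, nonzero, so 3 is not its branch point (a point on a principal cut is still regular for the continued germ).
Branch term log(1 - θ/(9/2)): argument at 3 is 1/3, nonzero, so 3 is not its branch point (a point on a principal cut is still regular for the continued germ).
So the germ continues analytically to 3.


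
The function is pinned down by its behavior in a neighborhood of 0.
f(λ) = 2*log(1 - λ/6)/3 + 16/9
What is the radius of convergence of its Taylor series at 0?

Branch term (2/3)*log(1 - λ/(6)): its argument vanishes at λ = 6, a logarithmic branch point, modulus 6.
The radius of convergence is the smallest modulus among the singular points: 6.

The radius of convergence is 6.


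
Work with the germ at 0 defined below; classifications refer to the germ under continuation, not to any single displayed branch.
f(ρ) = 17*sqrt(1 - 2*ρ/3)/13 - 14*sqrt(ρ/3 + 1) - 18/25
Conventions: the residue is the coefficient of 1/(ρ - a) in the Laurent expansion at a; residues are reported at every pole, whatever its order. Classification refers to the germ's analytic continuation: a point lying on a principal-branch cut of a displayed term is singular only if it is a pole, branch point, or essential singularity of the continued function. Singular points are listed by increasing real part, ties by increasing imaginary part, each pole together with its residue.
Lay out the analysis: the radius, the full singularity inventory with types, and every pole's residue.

Branch term (17/13)*sqrt(1 - ρ/(3/2)): its argument vanishes at ρ = 3/2, a square-root branch point, modulus 3/2.
Branch term (-14)*sqrt(1 - ρ/(-3)): its argument vanishes at ρ = -3, a square-root branch point, modulus 3.
The radius of convergence is the smallest modulus among the singular points: 3/2.
List the singular points by increasing real part (a conjugate pair: the negative imaginary part first).

Radius of convergence at 0: 3/2.
At -3: an algebraic (square-root) branch point.
At 3/2: an algebraic (square-root) branch point.


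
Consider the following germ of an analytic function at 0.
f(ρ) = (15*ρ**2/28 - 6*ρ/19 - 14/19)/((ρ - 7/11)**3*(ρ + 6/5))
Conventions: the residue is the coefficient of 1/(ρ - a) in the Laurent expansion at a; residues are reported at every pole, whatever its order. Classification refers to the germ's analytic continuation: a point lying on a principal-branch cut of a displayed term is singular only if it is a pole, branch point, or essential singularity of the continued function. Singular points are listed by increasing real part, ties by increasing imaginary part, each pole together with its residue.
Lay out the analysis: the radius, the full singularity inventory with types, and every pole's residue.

Radius of convergence at 0: 7/11.
At -6/5: a pole of order 1; residue -9150625/137030033.
At 7/11: a pole of order 3; residue 9150625/137030033.

Denominator factor (ρ - 7/11)^3: pole of order 3 at 7/11, modulus 7/11.
Denominator factor (ρ + 6/5): pole of order 1 at -6/5, modulus 6/5.
The radius of convergence is the smallest modulus among the singular points: 7/11.
At the order-1 pole -6/5 set g(ρ) = (ρ - (-6/5))*f(ρ) = (15*ρ**2/28 - 6*ρ/19 - 14/19)/(ρ - 7/11)**3.
Simple pole: residue = g(a) at a = -6/5, which is -9150625/137030033.
At the order-3 pole 7/11 set g(ρ) = (ρ - (7/11))^3*f(ρ) = (15*ρ**2/28 - 6*ρ/19 - 14/19)/(ρ + 6/5).
Order-3 pole: residue = g''(a)/2; g''(7/11) = 18301250/137030033, so the residue is 9150625/137030033.
List the singular points by increasing real part (a conjugate pair: the negative imaginary part first).


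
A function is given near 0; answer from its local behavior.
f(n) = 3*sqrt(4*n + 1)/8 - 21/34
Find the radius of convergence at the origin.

Branch term (3/8)*sqrt(1 - n/(-1/4)): its argument vanishes at n = -1/4, a square-root branch point, modulus 1/4.
The radius of convergence is the smallest modulus among the singular points: 1/4.

The radius of convergence is 1/4.


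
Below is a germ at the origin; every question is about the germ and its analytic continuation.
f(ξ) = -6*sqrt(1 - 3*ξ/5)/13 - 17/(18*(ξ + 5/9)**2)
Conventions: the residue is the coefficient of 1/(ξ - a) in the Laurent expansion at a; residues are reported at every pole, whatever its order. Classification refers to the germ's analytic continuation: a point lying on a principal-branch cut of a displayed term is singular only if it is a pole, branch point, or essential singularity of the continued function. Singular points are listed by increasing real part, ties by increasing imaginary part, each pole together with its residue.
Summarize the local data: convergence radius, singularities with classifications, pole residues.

Radius of convergence at 0: 5/9.
At -5/9: a pole of order 2; residue 0.
At 5/3: an algebraic (square-root) branch point.

Denominator factor (ξ + 5/9)^2: pole of order 2 at -5/9, modulus 5/9.
Branch term (-6/13)*sqrt(1 - ξ/(5/3)): its argument vanishes at ξ = 5/3, a square-root branch point, modulus 5/3.
The radius of convergence is the smallest modulus among the singular points: 5/9.
The branch term is analytic at -5/9 and contributes nothing to the residue; only the rational part matters.
At the order-2 pole -5/9 set g(ξ) = (ξ - (-5/9))^2*(rational part) = -17/18.
Order-2 pole: residue = g'(a); g'(-5/9) = 0, so the residue is 0.
List the singular points by increasing real part (a conjugate pair: the negative imaginary part first).


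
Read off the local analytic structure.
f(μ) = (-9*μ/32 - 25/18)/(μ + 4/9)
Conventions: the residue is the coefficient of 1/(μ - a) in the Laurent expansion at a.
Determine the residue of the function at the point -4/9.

At the order-1 pole -4/9 set g(μ) = (μ - (-4/9))*f(μ) = -9*μ/32 - 25/18.
Simple pole: residue = g(a) at a = -4/9, which is -91/72.

The residue is -91/72.


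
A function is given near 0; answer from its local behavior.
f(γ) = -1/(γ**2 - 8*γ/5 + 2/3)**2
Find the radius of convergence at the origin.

Denominator factor (γ**2 - 8*γ/5 + 2/3)^2: discriminant -8/75, complex-conjugate roots (4/5) + ((1/15)*sqrt(6))*i and (4/5) - ((1/15)*sqrt(6))*i; poles of order 2, moduli (1/3)*sqrt(6) and (1/3)*sqrt(6).
The radius of convergence is the smallest modulus among the singular points: (1/3)*sqrt(6).

The radius of convergence is (1/3)*sqrt(6).


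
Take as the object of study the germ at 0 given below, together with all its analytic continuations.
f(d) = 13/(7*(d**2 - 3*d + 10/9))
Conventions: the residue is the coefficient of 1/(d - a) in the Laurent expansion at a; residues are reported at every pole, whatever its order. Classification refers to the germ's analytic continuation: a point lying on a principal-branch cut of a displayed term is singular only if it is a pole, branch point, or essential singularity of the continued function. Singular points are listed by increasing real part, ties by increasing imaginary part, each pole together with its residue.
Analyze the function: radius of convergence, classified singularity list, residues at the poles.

Denominator factor (d**2 - 3*d + 10/9): discriminant 41/9, real irrational roots 3/2 + (1/6)*sqrt(41) and 3/2 - (1/6)*sqrt(41); poles of order 1, moduli 3/2 + (1/6)*sqrt(41) and 3/2 - (1/6)*sqrt(41).
The radius of convergence is the smallest modulus among the singular points: 3/2 - (1/6)*sqrt(41).
The factor d**2 - 3*d + 10/9 splits as (d - a)(d - a') with a = 3/2 - (1/6)*sqrt(41), a' = 3/2 + (1/6)*sqrt(41). At the order-1 pole a set g(d) = (d - a)*f(d) = [13/7] / (d - a').
Simple pole: residue = g(a) at a = 3/2 - (1/6)*sqrt(41), which is -(39/287)*sqrt(41).
The factor d**2 - 3*d + 10/9 splits as (d - a)(d - a') with a = 3/2 + (1/6)*sqrt(41), a' = 3/2 - (1/6)*sqrt(41). At the order-1 pole a set g(d) = (d - a)*f(d) = [13/7] / (d - a').
Simple pole: residue = g(a) at a = 3/2 + (1/6)*sqrt(41), which is (39/287)*sqrt(41).
List the singular points by increasing real part (a conjugate pair: the negative imaginary part first).

Radius of convergence at 0: 3/2 - (1/6)*sqrt(41).
At 3/2 - (1/6)*sqrt(41): a pole of order 1; residue -(39/287)*sqrt(41).
At 3/2 + (1/6)*sqrt(41): a pole of order 1; residue (39/287)*sqrt(41).


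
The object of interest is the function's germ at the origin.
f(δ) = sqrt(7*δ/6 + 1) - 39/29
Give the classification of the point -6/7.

The point is an algebraic (square-root) branch point.

The term (1)*sqrt(1 - δ/(-6/7)) has argument 1 - -6/7/(-6/7) = 0 at -6/7: a square-root (algebraic, two-sheeted) branch point; the remaining terms are analytic or single-valued there.


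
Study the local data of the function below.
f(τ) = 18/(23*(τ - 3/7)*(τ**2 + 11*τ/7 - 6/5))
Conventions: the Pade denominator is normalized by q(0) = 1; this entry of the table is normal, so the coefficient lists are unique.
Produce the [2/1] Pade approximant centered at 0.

Taylor coefficients needed (expand at 0): a_0 = 35/23, a_1 = 255/46, a_2 = 97445/5796, a_3 = 3729995/81144.
Write the denominator as Q(τ) = 1 + q1*τ. Requiring Q*f - P = O(τ^4) with deg P <= 2 kills the coefficients of τ^3..τ^3 in Q*f:
  τ^3: a_3 + q1*a_2 = 0, i.e. 3729995/81144 + (97445/5796)*q1 = 0.
Solving this linear system: q1 = -745999/272846.
The numerator is Q*f truncated at degree 2: P0 = a_0 = 35/23; P1 = a_1 + q1*a_0 = 26950/19489; P2 = a_2 + q1*a_1 = 6679925/4034223.

The Pade approximant has numerator coefficients [35/23, 26950/19489, 6679925/4034223]; denominator coefficients [1, -745999/272846].


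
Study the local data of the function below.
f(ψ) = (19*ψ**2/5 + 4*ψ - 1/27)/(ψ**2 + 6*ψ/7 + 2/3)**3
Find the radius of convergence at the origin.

The radius of convergence is (1/3)*sqrt(6).

Denominator factor (ψ**2 + 6*ψ/7 + 2/3)^3: discriminant -284/147, complex-conjugate roots (-3/7) + ((1/21)*sqrt(213))*i and (-3/7) - ((1/21)*sqrt(213))*i; poles of order 3, moduli (1/3)*sqrt(6) and (1/3)*sqrt(6).
The radius of convergence is the smallest modulus among the singular points: (1/3)*sqrt(6).


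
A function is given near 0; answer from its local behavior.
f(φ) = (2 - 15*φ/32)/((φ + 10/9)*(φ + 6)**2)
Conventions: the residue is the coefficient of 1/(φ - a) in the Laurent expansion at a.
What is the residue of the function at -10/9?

The residue is 27/256.

At the order-1 pole -10/9 set g(φ) = (φ - (-10/9))*f(φ) = (2 - 15*φ/32)/(φ + 6)**2.
Simple pole: residue = g(a) at a = -10/9, which is 27/256.


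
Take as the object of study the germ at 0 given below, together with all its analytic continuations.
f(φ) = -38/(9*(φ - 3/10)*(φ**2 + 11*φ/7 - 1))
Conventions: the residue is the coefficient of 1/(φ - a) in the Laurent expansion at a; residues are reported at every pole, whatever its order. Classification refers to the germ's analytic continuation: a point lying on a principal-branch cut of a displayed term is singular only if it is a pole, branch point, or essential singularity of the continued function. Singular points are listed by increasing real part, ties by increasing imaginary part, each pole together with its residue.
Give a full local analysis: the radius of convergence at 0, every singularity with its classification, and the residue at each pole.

Denominator factor (φ - 3/10): pole of order 1 at 3/10, modulus 3/10.
Denominator factor (φ**2 + 11*φ/7 - 1): discriminant 317/49, real irrational roots -11/14 + (1/14)*sqrt(317) and -11/14 - (1/14)*sqrt(317); poles of order 1, moduli -11/14 + (1/14)*sqrt(317) and 11/14 + (1/14)*sqrt(317).
The radius of convergence is the smallest modulus among the singular points: 3/10.
The factor φ**2 + 11*φ/7 - 1 splits as (φ - a)(φ - a') with a = -11/14 - (1/14)*sqrt(317), a' = -11/14 + (1/14)*sqrt(317). At the order-1 pole a set g(φ) = (φ - a)*f(φ) = [-38/(9*(φ - 3/10))] / (φ - a').
Simple pole: residue = g(a) at a = -11/14 - (1/14)*sqrt(317), which is -13300/2763 + (202160/875871)*sqrt(317).
At the order-1 pole 3/10 set g(φ) = (φ - (3/10))*f(φ) = -38/(9*(φ**2 + 11*φ/7 - 1)).
Simple pole: residue = g(a) at a = 3/10, which is 26600/2763.
The factor φ**2 + 11*φ/7 - 1 splits as (φ - a)(φ - a') with a = -11/14 + (1/14)*sqrt(317), a' = -11/14 - (1/14)*sqrt(317). At the order-1 pole a set g(φ) = (φ - a)*f(φ) = [-38/(9*(φ - 3/10))] / (φ - a').
Simple pole: residue = g(a) at a = -11/14 + (1/14)*sqrt(317), which is -13300/2763 - (202160/875871)*sqrt(317).
List the singular points by increasing real part (a conjugate pair: the negative imaginary part first).

Radius of convergence at 0: 3/10.
At -11/14 - (1/14)*sqrt(317): a pole of order 1; residue -13300/2763 + (202160/875871)*sqrt(317).
At 3/10: a pole of order 1; residue 26600/2763.
At -11/14 + (1/14)*sqrt(317): a pole of order 1; residue -13300/2763 - (202160/875871)*sqrt(317).


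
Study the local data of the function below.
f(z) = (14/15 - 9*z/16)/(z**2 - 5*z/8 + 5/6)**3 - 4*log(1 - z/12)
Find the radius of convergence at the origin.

The radius of convergence is (1/6)*sqrt(30).

Denominator factor (z**2 - 5*z/8 + 5/6)^3: discriminant -565/192, complex-conjugate roots (5/16) + ((1/48)*sqrt(1695))*i and (5/16) - ((1/48)*sqrt(1695))*i; poles of order 3, moduli (1/6)*sqrt(30) and (1/6)*sqrt(30).
Branch term (-4)*log(1 - z/(12)): its argument vanishes at z = 12, a logarithmic branch point, modulus 12.
The radius of convergence is the smallest modulus among the singular points: (1/6)*sqrt(30).


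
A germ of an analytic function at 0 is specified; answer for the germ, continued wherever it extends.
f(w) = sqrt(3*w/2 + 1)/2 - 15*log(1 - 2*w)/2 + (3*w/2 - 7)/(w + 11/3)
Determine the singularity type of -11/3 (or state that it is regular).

The denominator factor w + 11/3 vanishes at -11/3 and appears to the power 1; the numerator there equals -25/2, nonzero, and no other factor vanishes.
The branch terms are analytic at this point.
Hence a pole whose order is the multiplicity, 1.

The point is a pole of order 1.


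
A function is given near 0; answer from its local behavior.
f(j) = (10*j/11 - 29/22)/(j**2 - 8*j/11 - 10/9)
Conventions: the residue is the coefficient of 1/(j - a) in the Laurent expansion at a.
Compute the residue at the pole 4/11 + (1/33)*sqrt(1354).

The residue is 5/11 - (717/59576)*sqrt(1354).

The factor j**2 - 8*j/11 - 10/9 splits as (j - a)(j - a') with a = 4/11 + (1/33)*sqrt(1354), a' = 4/11 - (1/33)*sqrt(1354). At the order-1 pole a set g(j) = (j - a)*f(j) = [10*j/11 - 29/22] / (j - a').
Simple pole: residue = g(a) at a = 4/11 + (1/33)*sqrt(1354), which is 5/11 - (717/59576)*sqrt(1354).


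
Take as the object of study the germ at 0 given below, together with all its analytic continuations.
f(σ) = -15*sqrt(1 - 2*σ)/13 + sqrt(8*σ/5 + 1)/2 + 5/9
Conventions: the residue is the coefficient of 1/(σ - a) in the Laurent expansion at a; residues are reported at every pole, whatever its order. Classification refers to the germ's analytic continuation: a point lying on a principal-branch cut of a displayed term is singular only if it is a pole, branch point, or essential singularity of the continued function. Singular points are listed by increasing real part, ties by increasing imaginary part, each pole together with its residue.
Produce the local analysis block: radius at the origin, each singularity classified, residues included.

Branch term (-15/13)*sqrt(1 - σ/(1/2)): its argument vanishes at σ = 1/2, a square-root branch point, modulus 1/2.
Branch term (1/2)*sqrt(1 - σ/(-5/8)): its argument vanishes at σ = -5/8, a square-root branch point, modulus 5/8.
The radius of convergence is the smallest modulus among the singular points: 1/2.
List the singular points by increasing real part (a conjugate pair: the negative imaginary part first).

Radius of convergence at 0: 1/2.
At -5/8: an algebraic (square-root) branch point.
At 1/2: an algebraic (square-root) branch point.


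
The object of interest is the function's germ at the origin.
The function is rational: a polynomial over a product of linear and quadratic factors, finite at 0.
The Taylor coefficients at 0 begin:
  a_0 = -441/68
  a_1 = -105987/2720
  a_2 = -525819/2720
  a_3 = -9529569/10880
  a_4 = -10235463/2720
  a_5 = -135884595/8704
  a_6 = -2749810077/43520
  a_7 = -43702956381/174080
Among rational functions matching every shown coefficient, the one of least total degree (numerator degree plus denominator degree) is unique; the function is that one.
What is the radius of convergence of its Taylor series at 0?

No rational of total degree below 3 reproduces all 8 coefficients; solving the [1/2] Pade equations on them gives f(η) = (21*η/40 - 9/17)/(η - 2/7)**2, whose expansion matches every shown term.
Denominator factor (η - 2/7)^2: pole of order 2 at 2/7, modulus 2/7.
The radius of convergence is the smallest modulus among the singular points: 2/7.

The radius of convergence is 2/7.


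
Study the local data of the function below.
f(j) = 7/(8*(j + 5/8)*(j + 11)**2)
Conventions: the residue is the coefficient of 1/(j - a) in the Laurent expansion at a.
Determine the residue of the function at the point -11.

At the order-2 pole -11 set g(j) = (j - (-11))^2*f(j) = 7/(8*(j + 5/8)).
Order-2 pole: residue = g'(a); g'(-11) = -56/6889, so the residue is -56/6889.

The residue is -56/6889.


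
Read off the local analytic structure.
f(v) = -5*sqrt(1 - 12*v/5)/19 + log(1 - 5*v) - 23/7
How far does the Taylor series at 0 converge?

The radius of convergence is 1/5.

Branch term (-5/19)*sqrt(1 - v/(5/12)): its argument vanishes at v = 5/12, a square-root branch point, modulus 5/12.
Branch term (1)*log(1 - v/(1/5)): its argument vanishes at v = 1/5, a logarithmic branch point, modulus 1/5.
The radius of convergence is the smallest modulus among the singular points: 1/5.


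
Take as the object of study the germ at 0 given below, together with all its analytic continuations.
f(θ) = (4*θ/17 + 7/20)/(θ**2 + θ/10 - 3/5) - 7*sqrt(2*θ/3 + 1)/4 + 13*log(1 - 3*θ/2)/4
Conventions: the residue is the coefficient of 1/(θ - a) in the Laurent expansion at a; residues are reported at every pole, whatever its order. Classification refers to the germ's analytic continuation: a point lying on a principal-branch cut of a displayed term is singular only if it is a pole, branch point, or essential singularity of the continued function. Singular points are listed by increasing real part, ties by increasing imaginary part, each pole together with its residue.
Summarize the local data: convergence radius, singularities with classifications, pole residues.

Radius of convergence at 0: 2/3.
At -3/2: an algebraic (square-root) branch point.
At -1/20 - (1/20)*sqrt(241): a pole of order 1; residue 2/17 - (115/8194)*sqrt(241).
At 2/3: a logarithmic branch point.
At -1/20 + (1/20)*sqrt(241): a pole of order 1; residue 2/17 + (115/8194)*sqrt(241).

Denominator factor (θ**2 + θ/10 - 3/5): discriminant 241/100, real irrational roots -1/20 + (1/20)*sqrt(241) and -1/20 - (1/20)*sqrt(241); poles of order 1, moduli -1/20 + (1/20)*sqrt(241) and 1/20 + (1/20)*sqrt(241).
Branch term (13/4)*log(1 - θ/(2/3)): its argument vanishes at θ = 2/3, a logarithmic branch point, modulus 2/3.
Branch term (-7/4)*sqrt(1 - θ/(-3/2)): its argument vanishes at θ = -3/2, a square-root branch point, modulus 3/2.
The radius of convergence is the smallest modulus among the singular points: 2/3.
The branch terms are analytic at -1/20 - (1/20)*sqrt(241) and contribute nothing to the residue; only the rational part matters.
The factor θ**2 + θ/10 - 3/5 splits as (θ - a)(θ - a') with a = -1/20 - (1/20)*sqrt(241), a' = -1/20 + (1/20)*sqrt(241). At the order-1 pole a set g(θ) = (θ - a)*(rational part) = [4*θ/17 + 7/20] / (θ - a').
Simple pole: residue = g(a) at a = -1/20 - (1/20)*sqrt(241), which is 2/17 - (115/8194)*sqrt(241).
The branch terms are analytic at -1/20 + (1/20)*sqrt(241) and contribute nothing to the residue; only the rational part matters.
The factor θ**2 + θ/10 - 3/5 splits as (θ - a)(θ - a') with a = -1/20 + (1/20)*sqrt(241), a' = -1/20 - (1/20)*sqrt(241). At the order-1 pole a set g(θ) = (θ - a)*(rational part) = [4*θ/17 + 7/20] / (θ - a').
Simple pole: residue = g(a) at a = -1/20 + (1/20)*sqrt(241), which is 2/17 + (115/8194)*sqrt(241).
List the singular points by increasing real part (a conjugate pair: the negative imaginary part first).


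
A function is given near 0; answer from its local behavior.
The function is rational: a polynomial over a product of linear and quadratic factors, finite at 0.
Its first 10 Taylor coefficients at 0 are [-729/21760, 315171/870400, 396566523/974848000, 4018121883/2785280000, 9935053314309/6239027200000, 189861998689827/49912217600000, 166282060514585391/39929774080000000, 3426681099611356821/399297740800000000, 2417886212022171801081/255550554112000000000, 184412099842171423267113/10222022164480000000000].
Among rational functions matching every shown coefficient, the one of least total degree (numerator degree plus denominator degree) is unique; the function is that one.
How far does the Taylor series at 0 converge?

The radius of convergence is -2 + (1/3)*sqrt(66).

No rational of total degree below 8 reproduces all 10 coefficients; solving the [2/6] Pade equations on them gives f(α) = (-6*α**2/7 - α + 3/34)/((α**2 - 3*α/10 - 8/9)**2*(α**2 + 4*α - 10/3)), whose expansion matches every shown term.
Denominator factor (α**2 + 4*α - 10/3): discriminant 88/3, real irrational roots -2 + (1/3)*sqrt(66) and -2 - (1/3)*sqrt(66); poles of order 1, moduli -2 + (1/3)*sqrt(66) and 2 + (1/3)*sqrt(66).
Denominator factor (α**2 - 3*α/10 - 8/9)^2: discriminant 3281/900, real irrational roots 3/20 + (1/60)*sqrt(3281) and 3/20 - (1/60)*sqrt(3281); poles of order 2, moduli 3/20 + (1/60)*sqrt(3281) and -3/20 + (1/60)*sqrt(3281).
The radius of convergence is the smallest modulus among the singular points: -2 + (1/3)*sqrt(66).


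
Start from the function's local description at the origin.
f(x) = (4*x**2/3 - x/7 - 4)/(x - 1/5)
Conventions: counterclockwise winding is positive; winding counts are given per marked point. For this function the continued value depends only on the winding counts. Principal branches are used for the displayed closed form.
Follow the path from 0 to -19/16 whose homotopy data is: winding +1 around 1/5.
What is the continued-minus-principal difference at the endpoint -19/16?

Continued minus principal equals 0.

The function is rational, hence single-valued: continuing it around any pole returns the same value, so the difference is 0.


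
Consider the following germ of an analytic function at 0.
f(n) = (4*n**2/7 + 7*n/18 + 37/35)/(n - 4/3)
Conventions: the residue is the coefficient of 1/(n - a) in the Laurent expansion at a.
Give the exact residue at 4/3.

At the order-1 pole 4/3 set g(n) = (n - (4/3))*f(n) = 4*n**2/7 + 7*n/18 + 37/35.
Simple pole: residue = g(a) at a = 4/3, which is 2449/945.

The residue is 2449/945.


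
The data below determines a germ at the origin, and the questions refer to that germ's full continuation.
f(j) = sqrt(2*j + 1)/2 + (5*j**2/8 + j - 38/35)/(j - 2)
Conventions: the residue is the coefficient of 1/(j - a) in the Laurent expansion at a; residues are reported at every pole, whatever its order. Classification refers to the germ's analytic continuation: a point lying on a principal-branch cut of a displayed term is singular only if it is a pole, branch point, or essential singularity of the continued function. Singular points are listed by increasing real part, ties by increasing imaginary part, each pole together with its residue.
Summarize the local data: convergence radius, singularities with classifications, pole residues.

Radius of convergence at 0: 1/2.
At -1/2: an algebraic (square-root) branch point.
At 2: a pole of order 1; residue 239/70.

Denominator factor (j - 2): pole of order 1 at 2, modulus 2.
Branch term (1/2)*sqrt(1 - j/(-1/2)): its argument vanishes at j = -1/2, a square-root branch point, modulus 1/2.
The radius of convergence is the smallest modulus among the singular points: 1/2.
The branch term is analytic at 2 and contributes nothing to the residue; only the rational part matters.
At the order-1 pole 2 set g(j) = (j - (2))*(rational part) = 5*j**2/8 + j - 38/35.
Simple pole: residue = g(a) at a = 2, which is 239/70.
List the singular points by increasing real part (a conjugate pair: the negative imaginary part first).


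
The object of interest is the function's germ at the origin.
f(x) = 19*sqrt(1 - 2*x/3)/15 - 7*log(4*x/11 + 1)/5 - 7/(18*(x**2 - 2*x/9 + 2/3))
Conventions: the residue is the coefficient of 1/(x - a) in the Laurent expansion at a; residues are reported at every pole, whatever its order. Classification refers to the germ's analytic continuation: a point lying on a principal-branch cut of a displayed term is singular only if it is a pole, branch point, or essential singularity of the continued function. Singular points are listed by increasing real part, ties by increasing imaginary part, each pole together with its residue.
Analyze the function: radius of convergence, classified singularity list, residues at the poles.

Radius of convergence at 0: (1/3)*sqrt(6).
At -11/4: a logarithmic branch point.
At (1/9) - ((1/9)*sqrt(53))*i: a pole of order 1; residue -((7/212)*sqrt(53))*i.
At (1/9) + ((1/9)*sqrt(53))*i: a pole of order 1; residue ((7/212)*sqrt(53))*i.
At 3/2: an algebraic (square-root) branch point.

Denominator factor (x**2 - 2*x/9 + 2/3): discriminant -212/81, complex-conjugate roots (1/9) + ((1/9)*sqrt(53))*i and (1/9) - ((1/9)*sqrt(53))*i; poles of order 1, moduli (1/3)*sqrt(6) and (1/3)*sqrt(6).
Branch term (-7/5)*log(1 - x/(-11/4)): its argument vanishes at x = -11/4, a logarithmic branch point, modulus 11/4.
Branch term (19/15)*sqrt(1 - x/(3/2)): its argument vanishes at x = 3/2, a square-root branch point, modulus 3/2.
The radius of convergence is the smallest modulus among the singular points: (1/3)*sqrt(6).
The branch terms are analytic at (1/9) - ((1/9)*sqrt(53))*i and contribute nothing to the residue; only the rational part matters.
The factor x**2 - 2*x/9 + 2/3 splits as (x - a)(x - a') with a = (1/9) - ((1/9)*sqrt(53))*i, a' = (1/9) + ((1/9)*sqrt(53))*i. At the order-1 pole a set g(x) = (x - a)*(rational part) = [-7/18] / (x - a').
Simple pole: residue = g(a) at a = (1/9) - ((1/9)*sqrt(53))*i, which is -((7/212)*sqrt(53))*i.
The branch terms are analytic at (1/9) + ((1/9)*sqrt(53))*i and contribute nothing to the residue; only the rational part matters.
The factor x**2 - 2*x/9 + 2/3 splits as (x - a)(x - a') with a = (1/9) + ((1/9)*sqrt(53))*i, a' = (1/9) - ((1/9)*sqrt(53))*i. At the order-1 pole a set g(x) = (x - a)*(rational part) = [-7/18] / (x - a').
Simple pole: residue = g(a) at a = (1/9) + ((1/9)*sqrt(53))*i, which is ((7/212)*sqrt(53))*i.
List the singular points by increasing real part (a conjugate pair: the negative imaginary part first).


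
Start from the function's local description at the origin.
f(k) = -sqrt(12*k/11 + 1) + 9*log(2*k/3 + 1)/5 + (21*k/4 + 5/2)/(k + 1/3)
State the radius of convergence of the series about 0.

The radius of convergence is 1/3.

Denominator factor (k + 1/3): pole of order 1 at -1/3, modulus 1/3.
Branch term (9/5)*log(1 - k/(-3/2)): its argument vanishes at k = -3/2, a logarithmic branch point, modulus 3/2.
Branch term (-1)*sqrt(1 - k/(-11/12)): its argument vanishes at k = -11/12, a square-root branch point, modulus 11/12.
The radius of convergence is the smallest modulus among the singular points: 1/3.


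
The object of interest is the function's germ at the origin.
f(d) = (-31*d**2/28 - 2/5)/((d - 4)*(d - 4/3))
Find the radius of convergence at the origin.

Denominator factor (d - 4/3): pole of order 1 at 4/3, modulus 4/3.
Denominator factor (d - 4): pole of order 1 at 4, modulus 4.
The radius of convergence is the smallest modulus among the singular points: 4/3.

The radius of convergence is 4/3.


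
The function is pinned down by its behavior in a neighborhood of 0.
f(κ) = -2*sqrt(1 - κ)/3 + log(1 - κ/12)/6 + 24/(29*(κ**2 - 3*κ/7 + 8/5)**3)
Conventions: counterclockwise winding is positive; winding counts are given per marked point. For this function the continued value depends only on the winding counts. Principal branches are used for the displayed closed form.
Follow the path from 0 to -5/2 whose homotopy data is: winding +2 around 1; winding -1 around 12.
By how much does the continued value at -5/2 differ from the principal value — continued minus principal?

Continued minus principal equals -(1/3)*pi*i.

The rational part is single-valued and drops out of the difference; each branch term changes only by its own monodromy.
(-2/3)*sqrt(1 - κ/(1)): winding +2 is even, the square root returns to the same sheet, contribution 0.
(1/6)*log(1 - κ/(12)): each positive loop around 12 adds 2*pi*i to the log, so winding -1 contributes (1/6)*(-1)*2*pi*i = -(1/3)*pi*i.
Summing the contributions at κ = -5/2 gives -(1/3)*pi*i.


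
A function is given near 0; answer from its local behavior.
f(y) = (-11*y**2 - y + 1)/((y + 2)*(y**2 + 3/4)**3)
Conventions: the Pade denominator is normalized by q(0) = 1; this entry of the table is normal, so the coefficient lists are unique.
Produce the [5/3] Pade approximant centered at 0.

The Pade approximant has numerator coefficients [32/27, -3835570144/910567089, -1070634016/101174121, 308280542464/8195103801, 7360687744/2731701267, -12840332800/303522363]; denominator coefficients [1, -138549013/67449414, 25183166/11241569, -1607456572/303522363].


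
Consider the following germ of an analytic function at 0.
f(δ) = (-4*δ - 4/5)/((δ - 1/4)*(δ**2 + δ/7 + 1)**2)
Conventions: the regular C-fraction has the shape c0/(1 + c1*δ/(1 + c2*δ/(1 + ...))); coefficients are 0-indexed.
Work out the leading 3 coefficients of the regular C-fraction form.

Taylor coefficients (expand at 0): a_0 = 16/5, a_1 = 976/35, a_2 = 24688/245.
c0 = a_0 = 16/5. Peel one level at a time: if S = 1 + c*δ/S' with S'(0) = 1, then c is the δ-coefficient of S and S' = c*δ/(S - 1).
S_1 = c0/f = 1 + (-61/7)*δ + (2178/49)*δ^2 + ...; c1 = -61/7.
S_2 = c1*δ/(S_1 - 1) = 1 + (2178/427)*δ + ...; c2 = 2178/427.

The regular C-fraction coefficients are [16/5, -61/7, 2178/427].


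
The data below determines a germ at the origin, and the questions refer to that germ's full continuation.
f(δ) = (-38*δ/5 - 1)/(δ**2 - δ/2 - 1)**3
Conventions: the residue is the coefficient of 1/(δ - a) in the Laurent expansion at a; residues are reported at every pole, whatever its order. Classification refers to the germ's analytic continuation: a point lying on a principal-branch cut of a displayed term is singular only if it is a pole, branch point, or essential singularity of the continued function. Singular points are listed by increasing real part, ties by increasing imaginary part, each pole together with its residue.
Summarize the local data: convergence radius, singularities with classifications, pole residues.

Denominator factor (δ**2 - δ/2 - 1)^3: discriminant 17/4, real irrational roots 1/4 + (1/4)*sqrt(17) and 1/4 - (1/4)*sqrt(17); poles of order 3, moduli 1/4 + (1/4)*sqrt(17) and -1/4 + (1/4)*sqrt(17).
The radius of convergence is the smallest modulus among the singular points: -1/4 + (1/4)*sqrt(17).
The factor δ**2 - δ/2 - 1 splits as (δ - a)(δ - a') with a = 1/4 - (1/4)*sqrt(17), a' = 1/4 + (1/4)*sqrt(17). At the order-3 pole a set g(δ) = (δ - a)^3*f(δ) = [-38*δ/5 - 1] / (δ - a')^3.
Order-3 pole: residue = g''(a)/2; g''(1/4 - (1/4)*sqrt(17)) = (5568/24565)*sqrt(17), so the residue is (2784/24565)*sqrt(17).
The factor δ**2 - δ/2 - 1 splits as (δ - a)(δ - a') with a = 1/4 + (1/4)*sqrt(17), a' = 1/4 - (1/4)*sqrt(17). At the order-3 pole a set g(δ) = (δ - a)^3*f(δ) = [-38*δ/5 - 1] / (δ - a')^3.
Order-3 pole: residue = g''(a)/2; g''(1/4 + (1/4)*sqrt(17)) = -(5568/24565)*sqrt(17), so the residue is -(2784/24565)*sqrt(17).
List the singular points by increasing real part (a conjugate pair: the negative imaginary part first).

Radius of convergence at 0: -1/4 + (1/4)*sqrt(17).
At 1/4 - (1/4)*sqrt(17): a pole of order 3; residue (2784/24565)*sqrt(17).
At 1/4 + (1/4)*sqrt(17): a pole of order 3; residue -(2784/24565)*sqrt(17).


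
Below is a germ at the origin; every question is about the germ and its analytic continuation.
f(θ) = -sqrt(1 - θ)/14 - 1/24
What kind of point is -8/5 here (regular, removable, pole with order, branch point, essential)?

The point is a regular point.

There is no denominator, hence no pole anywhere.
Branch term sqrt(1 - θ/(1)): argument at -8/5 is 13/5, nonzero, so -8/5 is not its branch point (a point on a principal cut is still regular for the continued germ).
So the germ continues analytically to -8/5.


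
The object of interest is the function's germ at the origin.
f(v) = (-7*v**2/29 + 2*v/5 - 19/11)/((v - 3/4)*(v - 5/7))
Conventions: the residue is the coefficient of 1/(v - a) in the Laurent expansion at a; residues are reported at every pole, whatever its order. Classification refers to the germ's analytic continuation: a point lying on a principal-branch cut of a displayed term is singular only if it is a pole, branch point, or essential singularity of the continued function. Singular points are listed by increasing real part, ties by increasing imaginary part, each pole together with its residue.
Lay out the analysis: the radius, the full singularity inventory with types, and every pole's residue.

Denominator factor (v - 3/4): pole of order 1 at 3/4, modulus 3/4.
Denominator factor (v - 5/7): pole of order 1 at 5/7, modulus 5/7.
The radius of convergence is the smallest modulus among the singular points: 5/7.
At the order-1 pole 5/7 set g(v) = (v - (5/7))*f(v) = (-7*v**2/29 + 2*v/5 - 19/11)/(v - 3/4).
Simple pole: residue = g(a) at a = 5/7, which is 13976/319.
At the order-1 pole 3/4 set g(v) = (v - (3/4))*f(v) = (-7*v**2/29 + 2*v/5 - 19/11)/(v - 5/7).
Simple pole: residue = g(a) at a = 3/4, which is -279223/6380.
List the singular points by increasing real part (a conjugate pair: the negative imaginary part first).

Radius of convergence at 0: 5/7.
At 5/7: a pole of order 1; residue 13976/319.
At 3/4: a pole of order 1; residue -279223/6380.


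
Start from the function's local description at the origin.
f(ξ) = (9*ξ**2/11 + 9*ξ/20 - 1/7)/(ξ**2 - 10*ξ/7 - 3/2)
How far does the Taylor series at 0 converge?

The radius of convergence is -5/7 + (1/14)*sqrt(394).

Denominator factor (ξ**2 - 10*ξ/7 - 3/2): discriminant 394/49, real irrational roots 5/7 + (1/14)*sqrt(394) and 5/7 - (1/14)*sqrt(394); poles of order 1, moduli 5/7 + (1/14)*sqrt(394) and -5/7 + (1/14)*sqrt(394).
The radius of convergence is the smallest modulus among the singular points: -5/7 + (1/14)*sqrt(394).


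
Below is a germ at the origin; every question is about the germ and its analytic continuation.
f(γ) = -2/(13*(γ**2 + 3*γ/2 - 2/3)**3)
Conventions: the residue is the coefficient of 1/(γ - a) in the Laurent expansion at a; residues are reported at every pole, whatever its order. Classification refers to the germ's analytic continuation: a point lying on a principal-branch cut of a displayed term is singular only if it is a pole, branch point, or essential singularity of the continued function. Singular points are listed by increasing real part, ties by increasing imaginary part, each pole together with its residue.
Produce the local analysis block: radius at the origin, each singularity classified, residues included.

Radius of convergence at 0: -3/4 + (1/12)*sqrt(177).
At -3/4 - (1/12)*sqrt(177): a pole of order 3; residue (3456/2669927)*sqrt(177).
At -3/4 + (1/12)*sqrt(177): a pole of order 3; residue -(3456/2669927)*sqrt(177).

Denominator factor (γ**2 + 3*γ/2 - 2/3)^3: discriminant 59/12, real irrational roots -3/4 + (1/12)*sqrt(177) and -3/4 - (1/12)*sqrt(177); poles of order 3, moduli -3/4 + (1/12)*sqrt(177) and 3/4 + (1/12)*sqrt(177).
The radius of convergence is the smallest modulus among the singular points: -3/4 + (1/12)*sqrt(177).
The factor γ**2 + 3*γ/2 - 2/3 splits as (γ - a)(γ - a') with a = -3/4 - (1/12)*sqrt(177), a' = -3/4 + (1/12)*sqrt(177). At the order-3 pole a set g(γ) = (γ - a)^3*f(γ) = [-2/13] / (γ - a')^3.
Order-3 pole: residue = g''(a)/2; g''(-3/4 - (1/12)*sqrt(177)) = (6912/2669927)*sqrt(177), so the residue is (3456/2669927)*sqrt(177).
The factor γ**2 + 3*γ/2 - 2/3 splits as (γ - a)(γ - a') with a = -3/4 + (1/12)*sqrt(177), a' = -3/4 - (1/12)*sqrt(177). At the order-3 pole a set g(γ) = (γ - a)^3*f(γ) = [-2/13] / (γ - a')^3.
Order-3 pole: residue = g''(a)/2; g''(-3/4 + (1/12)*sqrt(177)) = -(6912/2669927)*sqrt(177), so the residue is -(3456/2669927)*sqrt(177).
List the singular points by increasing real part (a conjugate pair: the negative imaginary part first).
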